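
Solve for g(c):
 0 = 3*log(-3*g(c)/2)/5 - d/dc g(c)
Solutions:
 -5*Integral(1/(log(-_y) - log(2) + log(3)), (_y, g(c)))/3 = C1 - c


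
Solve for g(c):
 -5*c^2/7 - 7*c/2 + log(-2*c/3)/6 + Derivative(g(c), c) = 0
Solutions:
 g(c) = C1 + 5*c^3/21 + 7*c^2/4 - c*log(-c)/6 + c*(-log(2) + 1 + log(3))/6


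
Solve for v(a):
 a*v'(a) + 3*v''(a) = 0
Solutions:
 v(a) = C1 + C2*erf(sqrt(6)*a/6)


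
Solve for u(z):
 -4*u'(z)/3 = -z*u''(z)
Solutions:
 u(z) = C1 + C2*z^(7/3)


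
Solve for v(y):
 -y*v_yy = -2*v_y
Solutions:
 v(y) = C1 + C2*y^3


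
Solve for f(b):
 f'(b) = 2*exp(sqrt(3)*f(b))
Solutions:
 f(b) = sqrt(3)*(2*log(-1/(C1 + 2*b)) - log(3))/6


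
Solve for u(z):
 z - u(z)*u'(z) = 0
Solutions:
 u(z) = -sqrt(C1 + z^2)
 u(z) = sqrt(C1 + z^2)


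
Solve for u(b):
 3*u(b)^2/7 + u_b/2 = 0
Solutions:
 u(b) = 7/(C1 + 6*b)


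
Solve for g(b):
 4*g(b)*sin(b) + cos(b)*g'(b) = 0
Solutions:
 g(b) = C1*cos(b)^4


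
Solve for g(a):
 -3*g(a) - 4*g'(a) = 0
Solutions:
 g(a) = C1*exp(-3*a/4)


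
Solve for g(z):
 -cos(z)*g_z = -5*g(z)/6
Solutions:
 g(z) = C1*(sin(z) + 1)^(5/12)/(sin(z) - 1)^(5/12)


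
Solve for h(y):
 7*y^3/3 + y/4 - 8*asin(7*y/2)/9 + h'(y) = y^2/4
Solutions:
 h(y) = C1 - 7*y^4/12 + y^3/12 - y^2/8 + 8*y*asin(7*y/2)/9 + 8*sqrt(4 - 49*y^2)/63


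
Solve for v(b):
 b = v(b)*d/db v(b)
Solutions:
 v(b) = -sqrt(C1 + b^2)
 v(b) = sqrt(C1 + b^2)


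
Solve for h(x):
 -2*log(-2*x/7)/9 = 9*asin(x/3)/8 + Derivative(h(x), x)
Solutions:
 h(x) = C1 - 2*x*log(-x)/9 - 9*x*asin(x/3)/8 - 2*x*log(2)/9 + 2*x/9 + 2*x*log(7)/9 - 9*sqrt(9 - x^2)/8


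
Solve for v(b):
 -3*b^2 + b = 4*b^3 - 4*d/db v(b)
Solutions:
 v(b) = C1 + b^4/4 + b^3/4 - b^2/8


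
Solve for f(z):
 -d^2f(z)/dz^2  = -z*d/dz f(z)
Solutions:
 f(z) = C1 + C2*erfi(sqrt(2)*z/2)


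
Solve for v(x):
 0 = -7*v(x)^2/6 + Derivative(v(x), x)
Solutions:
 v(x) = -6/(C1 + 7*x)


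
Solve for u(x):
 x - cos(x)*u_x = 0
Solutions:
 u(x) = C1 + Integral(x/cos(x), x)


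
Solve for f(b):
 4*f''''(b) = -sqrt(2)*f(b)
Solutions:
 f(b) = (C1*sin(2^(1/8)*b/2) + C2*cos(2^(1/8)*b/2))*exp(-2^(1/8)*b/2) + (C3*sin(2^(1/8)*b/2) + C4*cos(2^(1/8)*b/2))*exp(2^(1/8)*b/2)


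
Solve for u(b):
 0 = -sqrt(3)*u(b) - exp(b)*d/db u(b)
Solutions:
 u(b) = C1*exp(sqrt(3)*exp(-b))


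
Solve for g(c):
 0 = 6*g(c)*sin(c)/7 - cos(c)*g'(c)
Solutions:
 g(c) = C1/cos(c)^(6/7)


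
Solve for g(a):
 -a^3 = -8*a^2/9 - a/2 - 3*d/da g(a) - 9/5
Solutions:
 g(a) = C1 + a^4/12 - 8*a^3/81 - a^2/12 - 3*a/5


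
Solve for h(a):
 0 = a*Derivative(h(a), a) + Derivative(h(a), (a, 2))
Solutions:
 h(a) = C1 + C2*erf(sqrt(2)*a/2)


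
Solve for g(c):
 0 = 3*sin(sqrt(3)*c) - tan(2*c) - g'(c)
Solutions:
 g(c) = C1 + log(cos(2*c))/2 - sqrt(3)*cos(sqrt(3)*c)


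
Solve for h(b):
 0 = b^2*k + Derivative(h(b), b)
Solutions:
 h(b) = C1 - b^3*k/3


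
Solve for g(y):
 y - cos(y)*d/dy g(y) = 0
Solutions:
 g(y) = C1 + Integral(y/cos(y), y)


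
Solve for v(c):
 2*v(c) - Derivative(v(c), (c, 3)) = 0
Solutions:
 v(c) = C3*exp(2^(1/3)*c) + (C1*sin(2^(1/3)*sqrt(3)*c/2) + C2*cos(2^(1/3)*sqrt(3)*c/2))*exp(-2^(1/3)*c/2)


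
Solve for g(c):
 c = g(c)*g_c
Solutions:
 g(c) = -sqrt(C1 + c^2)
 g(c) = sqrt(C1 + c^2)


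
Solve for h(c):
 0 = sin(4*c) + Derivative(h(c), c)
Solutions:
 h(c) = C1 + cos(4*c)/4


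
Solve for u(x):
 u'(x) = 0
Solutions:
 u(x) = C1


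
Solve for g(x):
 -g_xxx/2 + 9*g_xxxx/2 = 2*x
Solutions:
 g(x) = C1 + C2*x + C3*x^2 + C4*exp(x/9) - x^4/6 - 6*x^3


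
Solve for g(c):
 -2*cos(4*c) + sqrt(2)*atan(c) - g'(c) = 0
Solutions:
 g(c) = C1 + sqrt(2)*(c*atan(c) - log(c^2 + 1)/2) - sin(4*c)/2


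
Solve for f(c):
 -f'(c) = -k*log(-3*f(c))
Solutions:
 Integral(1/(log(-_y) + log(3)), (_y, f(c))) = C1 + c*k


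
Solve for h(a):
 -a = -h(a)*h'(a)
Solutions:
 h(a) = -sqrt(C1 + a^2)
 h(a) = sqrt(C1 + a^2)


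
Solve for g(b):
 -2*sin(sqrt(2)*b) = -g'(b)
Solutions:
 g(b) = C1 - sqrt(2)*cos(sqrt(2)*b)


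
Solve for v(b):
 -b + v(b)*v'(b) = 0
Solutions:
 v(b) = -sqrt(C1 + b^2)
 v(b) = sqrt(C1 + b^2)


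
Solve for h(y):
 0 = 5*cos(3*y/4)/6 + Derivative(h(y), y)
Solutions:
 h(y) = C1 - 10*sin(3*y/4)/9


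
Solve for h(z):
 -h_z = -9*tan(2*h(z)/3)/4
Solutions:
 h(z) = -3*asin(C1*exp(3*z/2))/2 + 3*pi/2
 h(z) = 3*asin(C1*exp(3*z/2))/2


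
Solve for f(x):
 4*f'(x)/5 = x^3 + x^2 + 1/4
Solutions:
 f(x) = C1 + 5*x^4/16 + 5*x^3/12 + 5*x/16


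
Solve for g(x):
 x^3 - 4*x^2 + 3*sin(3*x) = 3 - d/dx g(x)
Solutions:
 g(x) = C1 - x^4/4 + 4*x^3/3 + 3*x + cos(3*x)


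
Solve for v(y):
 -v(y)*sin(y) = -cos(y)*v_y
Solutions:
 v(y) = C1/cos(y)


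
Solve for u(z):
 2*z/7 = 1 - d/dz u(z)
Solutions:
 u(z) = C1 - z^2/7 + z


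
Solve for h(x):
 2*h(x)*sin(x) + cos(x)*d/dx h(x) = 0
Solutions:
 h(x) = C1*cos(x)^2


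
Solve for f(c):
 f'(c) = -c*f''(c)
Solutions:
 f(c) = C1 + C2*log(c)


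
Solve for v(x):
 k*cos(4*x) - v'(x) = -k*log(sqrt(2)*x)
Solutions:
 v(x) = C1 + k*(2*x*log(x) - 2*x + x*log(2) + sin(4*x)/2)/2


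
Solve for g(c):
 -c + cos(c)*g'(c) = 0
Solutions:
 g(c) = C1 + Integral(c/cos(c), c)


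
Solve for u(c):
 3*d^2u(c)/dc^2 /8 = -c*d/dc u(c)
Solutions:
 u(c) = C1 + C2*erf(2*sqrt(3)*c/3)


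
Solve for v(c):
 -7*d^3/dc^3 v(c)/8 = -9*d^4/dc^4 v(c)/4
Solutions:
 v(c) = C1 + C2*c + C3*c^2 + C4*exp(7*c/18)


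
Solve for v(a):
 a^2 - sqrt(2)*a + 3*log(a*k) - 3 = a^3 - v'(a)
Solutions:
 v(a) = C1 + a^4/4 - a^3/3 + sqrt(2)*a^2/2 - 3*a*log(a*k) + 6*a


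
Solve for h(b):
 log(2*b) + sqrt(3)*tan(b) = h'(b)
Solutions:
 h(b) = C1 + b*log(b) - b + b*log(2) - sqrt(3)*log(cos(b))


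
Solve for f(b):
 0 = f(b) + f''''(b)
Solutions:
 f(b) = (C1*sin(sqrt(2)*b/2) + C2*cos(sqrt(2)*b/2))*exp(-sqrt(2)*b/2) + (C3*sin(sqrt(2)*b/2) + C4*cos(sqrt(2)*b/2))*exp(sqrt(2)*b/2)


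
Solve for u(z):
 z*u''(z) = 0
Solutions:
 u(z) = C1 + C2*z


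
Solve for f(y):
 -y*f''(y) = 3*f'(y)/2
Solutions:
 f(y) = C1 + C2/sqrt(y)


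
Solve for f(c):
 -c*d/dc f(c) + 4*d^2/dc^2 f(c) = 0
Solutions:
 f(c) = C1 + C2*erfi(sqrt(2)*c/4)


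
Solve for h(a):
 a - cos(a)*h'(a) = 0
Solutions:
 h(a) = C1 + Integral(a/cos(a), a)


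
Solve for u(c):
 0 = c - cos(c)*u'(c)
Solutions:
 u(c) = C1 + Integral(c/cos(c), c)


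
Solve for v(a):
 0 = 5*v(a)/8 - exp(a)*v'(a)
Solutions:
 v(a) = C1*exp(-5*exp(-a)/8)


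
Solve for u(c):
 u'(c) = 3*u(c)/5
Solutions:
 u(c) = C1*exp(3*c/5)


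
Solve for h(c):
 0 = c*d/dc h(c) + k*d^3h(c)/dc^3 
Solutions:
 h(c) = C1 + Integral(C2*airyai(c*(-1/k)^(1/3)) + C3*airybi(c*(-1/k)^(1/3)), c)


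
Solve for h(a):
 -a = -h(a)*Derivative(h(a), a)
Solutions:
 h(a) = -sqrt(C1 + a^2)
 h(a) = sqrt(C1 + a^2)


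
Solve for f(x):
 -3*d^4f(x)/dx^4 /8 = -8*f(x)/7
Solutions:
 f(x) = C1*exp(-2*sqrt(2)*21^(3/4)*x/21) + C2*exp(2*sqrt(2)*21^(3/4)*x/21) + C3*sin(2*sqrt(2)*21^(3/4)*x/21) + C4*cos(2*sqrt(2)*21^(3/4)*x/21)


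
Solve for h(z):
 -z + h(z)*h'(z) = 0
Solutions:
 h(z) = -sqrt(C1 + z^2)
 h(z) = sqrt(C1 + z^2)


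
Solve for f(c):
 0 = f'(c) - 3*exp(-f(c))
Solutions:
 f(c) = log(C1 + 3*c)


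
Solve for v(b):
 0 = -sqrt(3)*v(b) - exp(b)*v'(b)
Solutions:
 v(b) = C1*exp(sqrt(3)*exp(-b))


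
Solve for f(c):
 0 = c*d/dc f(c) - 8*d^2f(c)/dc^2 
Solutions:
 f(c) = C1 + C2*erfi(c/4)


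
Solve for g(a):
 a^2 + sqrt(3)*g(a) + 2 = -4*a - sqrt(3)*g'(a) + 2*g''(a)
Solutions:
 g(a) = C1*exp(a*(sqrt(3) + sqrt(3 + 8*sqrt(3)))/4) + C2*exp(a*(-sqrt(3 + 8*sqrt(3)) + sqrt(3))/4) - sqrt(3)*a^2/3 - 2*sqrt(3)*a/3 - 4/3


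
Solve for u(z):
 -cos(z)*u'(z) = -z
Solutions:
 u(z) = C1 + Integral(z/cos(z), z)


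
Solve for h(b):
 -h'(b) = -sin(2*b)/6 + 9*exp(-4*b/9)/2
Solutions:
 h(b) = C1 - cos(2*b)/12 + 81*exp(-4*b/9)/8


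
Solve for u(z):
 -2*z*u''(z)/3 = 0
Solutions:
 u(z) = C1 + C2*z


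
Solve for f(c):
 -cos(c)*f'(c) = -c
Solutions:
 f(c) = C1 + Integral(c/cos(c), c)


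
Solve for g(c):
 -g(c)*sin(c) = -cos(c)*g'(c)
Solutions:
 g(c) = C1/cos(c)


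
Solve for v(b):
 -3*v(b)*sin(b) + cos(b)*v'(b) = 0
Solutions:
 v(b) = C1/cos(b)^3


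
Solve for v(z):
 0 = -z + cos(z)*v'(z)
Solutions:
 v(z) = C1 + Integral(z/cos(z), z)


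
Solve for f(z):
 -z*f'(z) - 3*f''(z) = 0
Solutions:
 f(z) = C1 + C2*erf(sqrt(6)*z/6)


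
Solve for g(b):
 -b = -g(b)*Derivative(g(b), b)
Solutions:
 g(b) = -sqrt(C1 + b^2)
 g(b) = sqrt(C1 + b^2)


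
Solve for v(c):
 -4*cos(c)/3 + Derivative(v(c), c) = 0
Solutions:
 v(c) = C1 + 4*sin(c)/3


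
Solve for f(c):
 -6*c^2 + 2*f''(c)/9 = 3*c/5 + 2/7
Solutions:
 f(c) = C1 + C2*c + 9*c^4/4 + 9*c^3/20 + 9*c^2/14


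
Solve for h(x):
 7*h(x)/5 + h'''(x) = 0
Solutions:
 h(x) = C3*exp(-5^(2/3)*7^(1/3)*x/5) + (C1*sin(sqrt(3)*5^(2/3)*7^(1/3)*x/10) + C2*cos(sqrt(3)*5^(2/3)*7^(1/3)*x/10))*exp(5^(2/3)*7^(1/3)*x/10)


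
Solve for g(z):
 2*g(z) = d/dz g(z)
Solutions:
 g(z) = C1*exp(2*z)


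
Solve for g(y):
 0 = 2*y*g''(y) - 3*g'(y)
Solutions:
 g(y) = C1 + C2*y^(5/2)


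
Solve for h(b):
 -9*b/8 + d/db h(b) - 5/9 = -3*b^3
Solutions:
 h(b) = C1 - 3*b^4/4 + 9*b^2/16 + 5*b/9


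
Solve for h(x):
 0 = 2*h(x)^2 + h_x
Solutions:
 h(x) = 1/(C1 + 2*x)


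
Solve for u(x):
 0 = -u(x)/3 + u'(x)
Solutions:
 u(x) = C1*exp(x/3)


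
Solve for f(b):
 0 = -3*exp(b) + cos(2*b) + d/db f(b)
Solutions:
 f(b) = C1 + 3*exp(b) - sin(2*b)/2


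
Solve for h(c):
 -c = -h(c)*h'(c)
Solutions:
 h(c) = -sqrt(C1 + c^2)
 h(c) = sqrt(C1 + c^2)


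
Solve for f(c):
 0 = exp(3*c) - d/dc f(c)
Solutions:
 f(c) = C1 + exp(3*c)/3


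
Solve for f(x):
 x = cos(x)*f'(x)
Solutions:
 f(x) = C1 + Integral(x/cos(x), x)


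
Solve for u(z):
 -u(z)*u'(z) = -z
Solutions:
 u(z) = -sqrt(C1 + z^2)
 u(z) = sqrt(C1 + z^2)


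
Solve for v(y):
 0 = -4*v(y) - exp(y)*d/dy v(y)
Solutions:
 v(y) = C1*exp(4*exp(-y))


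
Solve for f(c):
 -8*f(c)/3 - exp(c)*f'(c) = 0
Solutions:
 f(c) = C1*exp(8*exp(-c)/3)


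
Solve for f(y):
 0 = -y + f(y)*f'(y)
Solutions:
 f(y) = -sqrt(C1 + y^2)
 f(y) = sqrt(C1 + y^2)


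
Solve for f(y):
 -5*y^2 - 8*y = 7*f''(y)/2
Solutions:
 f(y) = C1 + C2*y - 5*y^4/42 - 8*y^3/21


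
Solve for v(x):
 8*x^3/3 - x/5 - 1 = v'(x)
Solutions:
 v(x) = C1 + 2*x^4/3 - x^2/10 - x


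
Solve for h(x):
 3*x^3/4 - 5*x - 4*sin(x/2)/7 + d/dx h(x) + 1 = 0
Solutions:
 h(x) = C1 - 3*x^4/16 + 5*x^2/2 - x - 8*cos(x/2)/7


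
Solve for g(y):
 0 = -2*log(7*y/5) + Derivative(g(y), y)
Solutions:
 g(y) = C1 + 2*y*log(y) - 2*y + y*log(49/25)


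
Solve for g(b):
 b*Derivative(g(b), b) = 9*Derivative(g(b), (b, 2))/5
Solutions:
 g(b) = C1 + C2*erfi(sqrt(10)*b/6)


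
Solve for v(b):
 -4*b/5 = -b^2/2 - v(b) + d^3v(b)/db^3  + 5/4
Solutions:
 v(b) = C3*exp(b) - b^2/2 + 4*b/5 + (C1*sin(sqrt(3)*b/2) + C2*cos(sqrt(3)*b/2))*exp(-b/2) + 5/4


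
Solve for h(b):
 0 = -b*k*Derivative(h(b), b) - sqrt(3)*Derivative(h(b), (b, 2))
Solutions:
 h(b) = Piecewise((-sqrt(2)*3^(1/4)*sqrt(pi)*C1*erf(sqrt(2)*3^(3/4)*b*sqrt(k)/6)/(2*sqrt(k)) - C2, (k > 0) | (k < 0)), (-C1*b - C2, True))


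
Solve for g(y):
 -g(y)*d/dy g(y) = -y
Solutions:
 g(y) = -sqrt(C1 + y^2)
 g(y) = sqrt(C1 + y^2)


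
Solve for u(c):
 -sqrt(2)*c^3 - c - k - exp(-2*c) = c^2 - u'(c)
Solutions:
 u(c) = C1 + sqrt(2)*c^4/4 + c^3/3 + c^2/2 + c*k - exp(-2*c)/2


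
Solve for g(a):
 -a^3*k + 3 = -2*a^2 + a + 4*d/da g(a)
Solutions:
 g(a) = C1 - a^4*k/16 + a^3/6 - a^2/8 + 3*a/4


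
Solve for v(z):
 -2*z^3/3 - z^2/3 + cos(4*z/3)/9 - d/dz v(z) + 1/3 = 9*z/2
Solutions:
 v(z) = C1 - z^4/6 - z^3/9 - 9*z^2/4 + z/3 + sin(4*z/3)/12


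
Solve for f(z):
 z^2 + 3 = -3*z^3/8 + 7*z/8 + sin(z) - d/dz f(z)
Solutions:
 f(z) = C1 - 3*z^4/32 - z^3/3 + 7*z^2/16 - 3*z - cos(z)


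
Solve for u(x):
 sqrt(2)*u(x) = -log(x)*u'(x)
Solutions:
 u(x) = C1*exp(-sqrt(2)*li(x))


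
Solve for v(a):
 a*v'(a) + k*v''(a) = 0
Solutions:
 v(a) = C1 + C2*sqrt(k)*erf(sqrt(2)*a*sqrt(1/k)/2)


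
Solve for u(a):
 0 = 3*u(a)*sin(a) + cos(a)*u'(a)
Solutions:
 u(a) = C1*cos(a)^3


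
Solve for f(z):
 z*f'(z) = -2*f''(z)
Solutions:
 f(z) = C1 + C2*erf(z/2)


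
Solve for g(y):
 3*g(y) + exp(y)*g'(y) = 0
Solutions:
 g(y) = C1*exp(3*exp(-y))


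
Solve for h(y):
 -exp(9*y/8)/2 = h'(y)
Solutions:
 h(y) = C1 - 4*exp(9*y/8)/9


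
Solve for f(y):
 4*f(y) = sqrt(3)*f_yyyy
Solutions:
 f(y) = C1*exp(-sqrt(2)*3^(7/8)*y/3) + C2*exp(sqrt(2)*3^(7/8)*y/3) + C3*sin(sqrt(2)*3^(7/8)*y/3) + C4*cos(sqrt(2)*3^(7/8)*y/3)


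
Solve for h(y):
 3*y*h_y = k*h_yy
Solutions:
 h(y) = C1 + C2*erf(sqrt(6)*y*sqrt(-1/k)/2)/sqrt(-1/k)


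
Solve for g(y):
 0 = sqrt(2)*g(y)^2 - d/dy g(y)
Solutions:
 g(y) = -1/(C1 + sqrt(2)*y)


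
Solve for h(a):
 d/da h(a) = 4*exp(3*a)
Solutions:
 h(a) = C1 + 4*exp(3*a)/3


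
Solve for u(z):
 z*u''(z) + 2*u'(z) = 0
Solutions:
 u(z) = C1 + C2/z


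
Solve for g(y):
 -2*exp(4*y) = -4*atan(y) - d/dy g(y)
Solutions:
 g(y) = C1 - 4*y*atan(y) + exp(4*y)/2 + 2*log(y^2 + 1)


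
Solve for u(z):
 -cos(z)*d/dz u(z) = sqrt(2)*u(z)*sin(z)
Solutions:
 u(z) = C1*cos(z)^(sqrt(2))


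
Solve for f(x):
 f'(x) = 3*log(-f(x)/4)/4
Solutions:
 -4*Integral(1/(log(-_y) - 2*log(2)), (_y, f(x)))/3 = C1 - x


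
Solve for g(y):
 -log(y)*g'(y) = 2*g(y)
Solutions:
 g(y) = C1*exp(-2*li(y))


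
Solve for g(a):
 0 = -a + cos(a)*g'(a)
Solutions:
 g(a) = C1 + Integral(a/cos(a), a)


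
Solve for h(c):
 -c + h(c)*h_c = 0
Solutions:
 h(c) = -sqrt(C1 + c^2)
 h(c) = sqrt(C1 + c^2)


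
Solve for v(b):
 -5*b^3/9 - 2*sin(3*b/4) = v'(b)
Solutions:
 v(b) = C1 - 5*b^4/36 + 8*cos(3*b/4)/3


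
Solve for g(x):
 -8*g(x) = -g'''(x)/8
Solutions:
 g(x) = C3*exp(4*x) + (C1*sin(2*sqrt(3)*x) + C2*cos(2*sqrt(3)*x))*exp(-2*x)


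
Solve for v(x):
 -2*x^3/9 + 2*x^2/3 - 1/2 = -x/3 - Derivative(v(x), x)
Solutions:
 v(x) = C1 + x^4/18 - 2*x^3/9 - x^2/6 + x/2


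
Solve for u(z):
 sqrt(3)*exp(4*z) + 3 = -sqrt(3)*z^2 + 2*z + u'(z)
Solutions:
 u(z) = C1 + sqrt(3)*z^3/3 - z^2 + 3*z + sqrt(3)*exp(4*z)/4


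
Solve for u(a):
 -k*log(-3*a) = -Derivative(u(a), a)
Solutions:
 u(a) = C1 + a*k*log(-a) + a*k*(-1 + log(3))


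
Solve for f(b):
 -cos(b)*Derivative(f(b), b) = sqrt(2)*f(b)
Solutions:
 f(b) = C1*(sin(b) - 1)^(sqrt(2)/2)/(sin(b) + 1)^(sqrt(2)/2)


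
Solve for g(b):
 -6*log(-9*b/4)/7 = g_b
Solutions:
 g(b) = C1 - 6*b*log(-b)/7 + 6*b*(-2*log(3) + 1 + 2*log(2))/7


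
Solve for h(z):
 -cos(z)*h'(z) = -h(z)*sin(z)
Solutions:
 h(z) = C1/cos(z)


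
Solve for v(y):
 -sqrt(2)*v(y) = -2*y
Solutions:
 v(y) = sqrt(2)*y


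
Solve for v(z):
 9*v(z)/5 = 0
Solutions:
 v(z) = 0


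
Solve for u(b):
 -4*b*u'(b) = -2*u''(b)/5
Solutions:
 u(b) = C1 + C2*erfi(sqrt(5)*b)


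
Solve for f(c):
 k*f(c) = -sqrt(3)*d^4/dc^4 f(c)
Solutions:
 f(c) = C1*exp(-3^(7/8)*c*(-k)^(1/4)/3) + C2*exp(3^(7/8)*c*(-k)^(1/4)/3) + C3*exp(-3^(7/8)*I*c*(-k)^(1/4)/3) + C4*exp(3^(7/8)*I*c*(-k)^(1/4)/3)


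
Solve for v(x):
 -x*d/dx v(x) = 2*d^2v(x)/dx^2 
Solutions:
 v(x) = C1 + C2*erf(x/2)


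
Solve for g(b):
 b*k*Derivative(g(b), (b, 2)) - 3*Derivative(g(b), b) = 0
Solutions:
 g(b) = C1 + b^(((re(k) + 3)*re(k) + im(k)^2)/(re(k)^2 + im(k)^2))*(C2*sin(3*log(b)*Abs(im(k))/(re(k)^2 + im(k)^2)) + C3*cos(3*log(b)*im(k)/(re(k)^2 + im(k)^2)))


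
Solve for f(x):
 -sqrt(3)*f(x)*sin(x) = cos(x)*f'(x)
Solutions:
 f(x) = C1*cos(x)^(sqrt(3))


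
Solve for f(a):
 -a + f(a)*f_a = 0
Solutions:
 f(a) = -sqrt(C1 + a^2)
 f(a) = sqrt(C1 + a^2)


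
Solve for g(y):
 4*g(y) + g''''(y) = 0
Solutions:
 g(y) = (C1*sin(y) + C2*cos(y))*exp(-y) + (C3*sin(y) + C4*cos(y))*exp(y)


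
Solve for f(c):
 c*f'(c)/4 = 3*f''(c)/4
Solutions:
 f(c) = C1 + C2*erfi(sqrt(6)*c/6)


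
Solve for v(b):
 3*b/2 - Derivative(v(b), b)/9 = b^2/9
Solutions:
 v(b) = C1 - b^3/3 + 27*b^2/4


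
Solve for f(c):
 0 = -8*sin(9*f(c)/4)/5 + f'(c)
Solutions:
 -8*c/5 + 2*log(cos(9*f(c)/4) - 1)/9 - 2*log(cos(9*f(c)/4) + 1)/9 = C1


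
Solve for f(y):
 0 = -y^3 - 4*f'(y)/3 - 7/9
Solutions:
 f(y) = C1 - 3*y^4/16 - 7*y/12


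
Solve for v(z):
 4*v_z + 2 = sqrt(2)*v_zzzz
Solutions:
 v(z) = C1 + C4*exp(sqrt(2)*z) - z/2 + (C2*sin(sqrt(6)*z/2) + C3*cos(sqrt(6)*z/2))*exp(-sqrt(2)*z/2)


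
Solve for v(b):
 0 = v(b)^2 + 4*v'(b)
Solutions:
 v(b) = 4/(C1 + b)


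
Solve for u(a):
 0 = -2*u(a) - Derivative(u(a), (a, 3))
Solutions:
 u(a) = C3*exp(-2^(1/3)*a) + (C1*sin(2^(1/3)*sqrt(3)*a/2) + C2*cos(2^(1/3)*sqrt(3)*a/2))*exp(2^(1/3)*a/2)


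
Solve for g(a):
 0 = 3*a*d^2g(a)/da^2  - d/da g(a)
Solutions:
 g(a) = C1 + C2*a^(4/3)


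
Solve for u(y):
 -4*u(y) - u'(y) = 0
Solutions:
 u(y) = C1*exp(-4*y)


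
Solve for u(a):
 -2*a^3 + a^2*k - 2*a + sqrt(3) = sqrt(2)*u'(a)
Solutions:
 u(a) = C1 - sqrt(2)*a^4/4 + sqrt(2)*a^3*k/6 - sqrt(2)*a^2/2 + sqrt(6)*a/2


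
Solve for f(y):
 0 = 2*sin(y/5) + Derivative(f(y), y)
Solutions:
 f(y) = C1 + 10*cos(y/5)


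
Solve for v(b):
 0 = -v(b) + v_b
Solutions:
 v(b) = C1*exp(b)


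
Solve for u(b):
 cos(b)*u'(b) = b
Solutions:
 u(b) = C1 + Integral(b/cos(b), b)


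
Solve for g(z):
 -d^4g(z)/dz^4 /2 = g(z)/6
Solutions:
 g(z) = (C1*sin(sqrt(2)*3^(3/4)*z/6) + C2*cos(sqrt(2)*3^(3/4)*z/6))*exp(-sqrt(2)*3^(3/4)*z/6) + (C3*sin(sqrt(2)*3^(3/4)*z/6) + C4*cos(sqrt(2)*3^(3/4)*z/6))*exp(sqrt(2)*3^(3/4)*z/6)


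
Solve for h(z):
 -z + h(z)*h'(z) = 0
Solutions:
 h(z) = -sqrt(C1 + z^2)
 h(z) = sqrt(C1 + z^2)


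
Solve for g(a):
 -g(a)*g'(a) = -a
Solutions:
 g(a) = -sqrt(C1 + a^2)
 g(a) = sqrt(C1 + a^2)


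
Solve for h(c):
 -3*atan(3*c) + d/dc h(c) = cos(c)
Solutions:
 h(c) = C1 + 3*c*atan(3*c) - log(9*c^2 + 1)/2 + sin(c)


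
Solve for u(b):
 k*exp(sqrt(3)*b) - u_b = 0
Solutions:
 u(b) = C1 + sqrt(3)*k*exp(sqrt(3)*b)/3


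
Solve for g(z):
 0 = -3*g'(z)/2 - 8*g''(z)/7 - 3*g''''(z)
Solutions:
 g(z) = C1 + C2*exp(-14^(1/3)*z*(-(1323 + sqrt(1807673))^(1/3) + 16*14^(1/3)/(1323 + sqrt(1807673))^(1/3))/84)*sin(14^(1/3)*sqrt(3)*z*(16*14^(1/3)/(1323 + sqrt(1807673))^(1/3) + (1323 + sqrt(1807673))^(1/3))/84) + C3*exp(-14^(1/3)*z*(-(1323 + sqrt(1807673))^(1/3) + 16*14^(1/3)/(1323 + sqrt(1807673))^(1/3))/84)*cos(14^(1/3)*sqrt(3)*z*(16*14^(1/3)/(1323 + sqrt(1807673))^(1/3) + (1323 + sqrt(1807673))^(1/3))/84) + C4*exp(14^(1/3)*z*(-(1323 + sqrt(1807673))^(1/3) + 16*14^(1/3)/(1323 + sqrt(1807673))^(1/3))/42)


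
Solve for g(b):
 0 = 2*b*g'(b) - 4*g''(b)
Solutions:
 g(b) = C1 + C2*erfi(b/2)


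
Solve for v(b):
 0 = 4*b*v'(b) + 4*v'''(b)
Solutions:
 v(b) = C1 + Integral(C2*airyai(-b) + C3*airybi(-b), b)


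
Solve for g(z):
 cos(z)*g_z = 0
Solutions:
 g(z) = C1


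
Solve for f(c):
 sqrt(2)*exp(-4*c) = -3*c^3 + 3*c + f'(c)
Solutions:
 f(c) = C1 + 3*c^4/4 - 3*c^2/2 - sqrt(2)*exp(-4*c)/4


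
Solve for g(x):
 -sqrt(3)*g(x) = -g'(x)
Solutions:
 g(x) = C1*exp(sqrt(3)*x)


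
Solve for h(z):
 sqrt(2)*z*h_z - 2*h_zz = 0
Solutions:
 h(z) = C1 + C2*erfi(2^(1/4)*z/2)


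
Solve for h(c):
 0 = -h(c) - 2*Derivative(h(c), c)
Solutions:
 h(c) = C1*exp(-c/2)


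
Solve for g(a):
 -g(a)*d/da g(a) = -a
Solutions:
 g(a) = -sqrt(C1 + a^2)
 g(a) = sqrt(C1 + a^2)


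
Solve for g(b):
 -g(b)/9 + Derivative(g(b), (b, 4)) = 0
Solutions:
 g(b) = C1*exp(-sqrt(3)*b/3) + C2*exp(sqrt(3)*b/3) + C3*sin(sqrt(3)*b/3) + C4*cos(sqrt(3)*b/3)


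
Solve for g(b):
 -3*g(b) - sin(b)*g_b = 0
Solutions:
 g(b) = C1*(cos(b) + 1)^(3/2)/(cos(b) - 1)^(3/2)


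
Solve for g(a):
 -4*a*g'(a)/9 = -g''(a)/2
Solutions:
 g(a) = C1 + C2*erfi(2*a/3)


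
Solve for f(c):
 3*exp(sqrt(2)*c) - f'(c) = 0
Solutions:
 f(c) = C1 + 3*sqrt(2)*exp(sqrt(2)*c)/2


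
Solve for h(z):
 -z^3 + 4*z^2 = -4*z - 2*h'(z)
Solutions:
 h(z) = C1 + z^4/8 - 2*z^3/3 - z^2


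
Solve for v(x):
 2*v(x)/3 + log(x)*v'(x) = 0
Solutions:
 v(x) = C1*exp(-2*li(x)/3)


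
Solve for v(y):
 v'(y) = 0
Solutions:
 v(y) = C1


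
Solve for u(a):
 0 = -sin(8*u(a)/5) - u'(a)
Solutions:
 a + 5*log(cos(8*u(a)/5) - 1)/16 - 5*log(cos(8*u(a)/5) + 1)/16 = C1


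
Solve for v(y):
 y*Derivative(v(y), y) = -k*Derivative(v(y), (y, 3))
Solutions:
 v(y) = C1 + Integral(C2*airyai(y*(-1/k)^(1/3)) + C3*airybi(y*(-1/k)^(1/3)), y)


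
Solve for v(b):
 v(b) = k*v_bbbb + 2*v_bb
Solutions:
 v(b) = C1*exp(-b*sqrt((-sqrt(k + 1) - 1)/k)) + C2*exp(b*sqrt((-sqrt(k + 1) - 1)/k)) + C3*exp(-b*sqrt((sqrt(k + 1) - 1)/k)) + C4*exp(b*sqrt((sqrt(k + 1) - 1)/k))


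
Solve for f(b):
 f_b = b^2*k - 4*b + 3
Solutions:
 f(b) = C1 + b^3*k/3 - 2*b^2 + 3*b


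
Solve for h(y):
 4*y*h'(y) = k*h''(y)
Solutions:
 h(y) = C1 + C2*erf(sqrt(2)*y*sqrt(-1/k))/sqrt(-1/k)


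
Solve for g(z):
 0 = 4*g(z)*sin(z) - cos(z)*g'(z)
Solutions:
 g(z) = C1/cos(z)^4


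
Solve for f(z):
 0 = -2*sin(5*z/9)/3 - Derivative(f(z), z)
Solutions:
 f(z) = C1 + 6*cos(5*z/9)/5


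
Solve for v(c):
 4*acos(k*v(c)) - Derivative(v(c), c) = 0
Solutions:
 Integral(1/acos(_y*k), (_y, v(c))) = C1 + 4*c


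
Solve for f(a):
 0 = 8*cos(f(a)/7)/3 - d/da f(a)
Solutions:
 -8*a/3 - 7*log(sin(f(a)/7) - 1)/2 + 7*log(sin(f(a)/7) + 1)/2 = C1


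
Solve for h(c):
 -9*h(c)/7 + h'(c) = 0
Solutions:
 h(c) = C1*exp(9*c/7)


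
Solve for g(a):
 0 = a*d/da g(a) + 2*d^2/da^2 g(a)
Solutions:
 g(a) = C1 + C2*erf(a/2)


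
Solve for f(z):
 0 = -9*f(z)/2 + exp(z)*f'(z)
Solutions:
 f(z) = C1*exp(-9*exp(-z)/2)


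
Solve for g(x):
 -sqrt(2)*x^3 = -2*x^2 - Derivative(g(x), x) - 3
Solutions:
 g(x) = C1 + sqrt(2)*x^4/4 - 2*x^3/3 - 3*x


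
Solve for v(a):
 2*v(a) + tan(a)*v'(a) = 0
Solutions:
 v(a) = C1/sin(a)^2


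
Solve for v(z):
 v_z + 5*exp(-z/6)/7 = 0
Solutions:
 v(z) = C1 + 30*exp(-z/6)/7


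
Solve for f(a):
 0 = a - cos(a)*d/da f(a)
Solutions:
 f(a) = C1 + Integral(a/cos(a), a)


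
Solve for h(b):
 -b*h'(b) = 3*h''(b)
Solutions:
 h(b) = C1 + C2*erf(sqrt(6)*b/6)


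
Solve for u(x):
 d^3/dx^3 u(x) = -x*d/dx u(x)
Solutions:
 u(x) = C1 + Integral(C2*airyai(-x) + C3*airybi(-x), x)


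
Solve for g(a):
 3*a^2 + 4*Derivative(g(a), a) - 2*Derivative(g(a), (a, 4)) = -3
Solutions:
 g(a) = C1 + C4*exp(2^(1/3)*a) - a^3/4 - 3*a/4 + (C2*sin(2^(1/3)*sqrt(3)*a/2) + C3*cos(2^(1/3)*sqrt(3)*a/2))*exp(-2^(1/3)*a/2)


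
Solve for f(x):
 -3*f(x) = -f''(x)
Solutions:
 f(x) = C1*exp(-sqrt(3)*x) + C2*exp(sqrt(3)*x)


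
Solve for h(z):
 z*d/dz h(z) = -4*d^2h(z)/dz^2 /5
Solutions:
 h(z) = C1 + C2*erf(sqrt(10)*z/4)


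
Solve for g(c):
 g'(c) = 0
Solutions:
 g(c) = C1


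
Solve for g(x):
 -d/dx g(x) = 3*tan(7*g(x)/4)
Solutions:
 g(x) = -4*asin(C1*exp(-21*x/4))/7 + 4*pi/7
 g(x) = 4*asin(C1*exp(-21*x/4))/7


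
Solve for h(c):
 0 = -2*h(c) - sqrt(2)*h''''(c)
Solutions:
 h(c) = (C1*sin(2^(5/8)*c/2) + C2*cos(2^(5/8)*c/2))*exp(-2^(5/8)*c/2) + (C3*sin(2^(5/8)*c/2) + C4*cos(2^(5/8)*c/2))*exp(2^(5/8)*c/2)


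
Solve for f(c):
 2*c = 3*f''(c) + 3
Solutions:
 f(c) = C1 + C2*c + c^3/9 - c^2/2


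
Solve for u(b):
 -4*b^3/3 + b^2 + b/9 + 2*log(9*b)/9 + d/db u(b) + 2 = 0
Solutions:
 u(b) = C1 + b^4/3 - b^3/3 - b^2/18 - 2*b*log(b)/9 - 16*b/9 - 4*b*log(3)/9


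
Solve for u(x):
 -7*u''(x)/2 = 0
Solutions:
 u(x) = C1 + C2*x


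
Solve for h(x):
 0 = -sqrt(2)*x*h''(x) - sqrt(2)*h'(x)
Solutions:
 h(x) = C1 + C2*log(x)


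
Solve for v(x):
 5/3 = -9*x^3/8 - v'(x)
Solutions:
 v(x) = C1 - 9*x^4/32 - 5*x/3


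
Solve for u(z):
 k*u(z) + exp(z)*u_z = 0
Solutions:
 u(z) = C1*exp(k*exp(-z))


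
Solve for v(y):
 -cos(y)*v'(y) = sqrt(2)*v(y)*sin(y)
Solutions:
 v(y) = C1*cos(y)^(sqrt(2))


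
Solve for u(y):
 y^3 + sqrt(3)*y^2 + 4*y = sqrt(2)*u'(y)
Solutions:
 u(y) = C1 + sqrt(2)*y^4/8 + sqrt(6)*y^3/6 + sqrt(2)*y^2


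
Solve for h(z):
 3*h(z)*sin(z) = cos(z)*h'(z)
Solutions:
 h(z) = C1/cos(z)^3


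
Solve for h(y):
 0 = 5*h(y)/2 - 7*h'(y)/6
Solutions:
 h(y) = C1*exp(15*y/7)


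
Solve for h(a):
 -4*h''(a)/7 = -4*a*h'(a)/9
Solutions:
 h(a) = C1 + C2*erfi(sqrt(14)*a/6)


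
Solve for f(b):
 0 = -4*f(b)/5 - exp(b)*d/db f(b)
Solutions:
 f(b) = C1*exp(4*exp(-b)/5)


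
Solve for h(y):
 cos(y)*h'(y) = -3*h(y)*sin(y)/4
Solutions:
 h(y) = C1*cos(y)^(3/4)


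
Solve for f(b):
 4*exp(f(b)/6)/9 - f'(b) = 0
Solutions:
 f(b) = 6*log(-1/(C1 + 4*b)) + 6*log(54)


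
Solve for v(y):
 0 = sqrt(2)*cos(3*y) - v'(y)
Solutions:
 v(y) = C1 + sqrt(2)*sin(3*y)/3


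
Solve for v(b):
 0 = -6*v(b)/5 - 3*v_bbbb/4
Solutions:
 v(b) = (C1*sin(2^(1/4)*5^(3/4)*b/5) + C2*cos(2^(1/4)*5^(3/4)*b/5))*exp(-2^(1/4)*5^(3/4)*b/5) + (C3*sin(2^(1/4)*5^(3/4)*b/5) + C4*cos(2^(1/4)*5^(3/4)*b/5))*exp(2^(1/4)*5^(3/4)*b/5)


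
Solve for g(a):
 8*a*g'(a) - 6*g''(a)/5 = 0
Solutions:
 g(a) = C1 + C2*erfi(sqrt(30)*a/3)


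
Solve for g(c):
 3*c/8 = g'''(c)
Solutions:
 g(c) = C1 + C2*c + C3*c^2 + c^4/64


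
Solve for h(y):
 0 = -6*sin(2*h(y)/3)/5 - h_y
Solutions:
 6*y/5 + 3*log(cos(2*h(y)/3) - 1)/4 - 3*log(cos(2*h(y)/3) + 1)/4 = C1


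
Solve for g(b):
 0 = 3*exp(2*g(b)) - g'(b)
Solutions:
 g(b) = log(-sqrt(-1/(C1 + 3*b))) - log(2)/2
 g(b) = log(-1/(C1 + 3*b))/2 - log(2)/2


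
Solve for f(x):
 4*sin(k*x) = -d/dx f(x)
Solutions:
 f(x) = C1 + 4*cos(k*x)/k


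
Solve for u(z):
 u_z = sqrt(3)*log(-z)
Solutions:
 u(z) = C1 + sqrt(3)*z*log(-z) - sqrt(3)*z


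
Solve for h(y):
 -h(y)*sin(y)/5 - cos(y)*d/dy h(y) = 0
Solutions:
 h(y) = C1*cos(y)^(1/5)


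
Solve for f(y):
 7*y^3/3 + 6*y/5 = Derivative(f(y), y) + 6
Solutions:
 f(y) = C1 + 7*y^4/12 + 3*y^2/5 - 6*y


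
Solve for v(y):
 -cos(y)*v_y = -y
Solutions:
 v(y) = C1 + Integral(y/cos(y), y)


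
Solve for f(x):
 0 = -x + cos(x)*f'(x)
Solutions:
 f(x) = C1 + Integral(x/cos(x), x)


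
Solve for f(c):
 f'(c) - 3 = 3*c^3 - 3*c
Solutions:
 f(c) = C1 + 3*c^4/4 - 3*c^2/2 + 3*c


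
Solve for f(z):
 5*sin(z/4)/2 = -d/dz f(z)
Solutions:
 f(z) = C1 + 10*cos(z/4)


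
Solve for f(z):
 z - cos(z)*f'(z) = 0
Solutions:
 f(z) = C1 + Integral(z/cos(z), z)


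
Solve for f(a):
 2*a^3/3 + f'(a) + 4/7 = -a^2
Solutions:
 f(a) = C1 - a^4/6 - a^3/3 - 4*a/7


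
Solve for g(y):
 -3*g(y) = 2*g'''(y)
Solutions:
 g(y) = C3*exp(-2^(2/3)*3^(1/3)*y/2) + (C1*sin(2^(2/3)*3^(5/6)*y/4) + C2*cos(2^(2/3)*3^(5/6)*y/4))*exp(2^(2/3)*3^(1/3)*y/4)


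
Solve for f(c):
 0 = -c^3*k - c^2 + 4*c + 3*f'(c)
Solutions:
 f(c) = C1 + c^4*k/12 + c^3/9 - 2*c^2/3


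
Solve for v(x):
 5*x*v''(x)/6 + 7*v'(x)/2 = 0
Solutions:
 v(x) = C1 + C2/x^(16/5)


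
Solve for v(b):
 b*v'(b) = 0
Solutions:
 v(b) = C1


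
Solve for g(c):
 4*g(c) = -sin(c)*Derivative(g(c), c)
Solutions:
 g(c) = C1*(cos(c)^2 + 2*cos(c) + 1)/(cos(c)^2 - 2*cos(c) + 1)


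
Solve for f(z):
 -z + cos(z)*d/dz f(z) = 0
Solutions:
 f(z) = C1 + Integral(z/cos(z), z)


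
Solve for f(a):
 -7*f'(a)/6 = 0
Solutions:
 f(a) = C1


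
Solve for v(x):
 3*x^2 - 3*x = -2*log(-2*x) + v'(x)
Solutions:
 v(x) = C1 + x^3 - 3*x^2/2 + 2*x*log(-x) + 2*x*(-1 + log(2))


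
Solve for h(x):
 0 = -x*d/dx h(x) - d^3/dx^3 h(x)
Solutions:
 h(x) = C1 + Integral(C2*airyai(-x) + C3*airybi(-x), x)


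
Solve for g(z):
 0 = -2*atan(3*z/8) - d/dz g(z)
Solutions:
 g(z) = C1 - 2*z*atan(3*z/8) + 8*log(9*z^2 + 64)/3


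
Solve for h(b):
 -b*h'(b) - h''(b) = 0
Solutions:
 h(b) = C1 + C2*erf(sqrt(2)*b/2)


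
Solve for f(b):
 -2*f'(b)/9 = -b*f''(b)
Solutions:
 f(b) = C1 + C2*b^(11/9)


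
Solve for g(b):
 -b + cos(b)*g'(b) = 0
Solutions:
 g(b) = C1 + Integral(b/cos(b), b)


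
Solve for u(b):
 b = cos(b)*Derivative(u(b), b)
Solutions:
 u(b) = C1 + Integral(b/cos(b), b)


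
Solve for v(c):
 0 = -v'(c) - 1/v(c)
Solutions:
 v(c) = -sqrt(C1 - 2*c)
 v(c) = sqrt(C1 - 2*c)


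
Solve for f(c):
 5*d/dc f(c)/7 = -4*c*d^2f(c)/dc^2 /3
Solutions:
 f(c) = C1 + C2*c^(13/28)


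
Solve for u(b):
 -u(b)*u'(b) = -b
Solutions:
 u(b) = -sqrt(C1 + b^2)
 u(b) = sqrt(C1 + b^2)


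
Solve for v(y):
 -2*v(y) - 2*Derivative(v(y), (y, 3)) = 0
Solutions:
 v(y) = C3*exp(-y) + (C1*sin(sqrt(3)*y/2) + C2*cos(sqrt(3)*y/2))*exp(y/2)


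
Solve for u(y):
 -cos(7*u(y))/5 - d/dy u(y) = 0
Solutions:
 y/5 - log(sin(7*u(y)) - 1)/14 + log(sin(7*u(y)) + 1)/14 = C1


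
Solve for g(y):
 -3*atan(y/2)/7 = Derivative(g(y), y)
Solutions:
 g(y) = C1 - 3*y*atan(y/2)/7 + 3*log(y^2 + 4)/7


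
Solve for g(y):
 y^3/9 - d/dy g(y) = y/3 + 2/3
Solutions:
 g(y) = C1 + y^4/36 - y^2/6 - 2*y/3


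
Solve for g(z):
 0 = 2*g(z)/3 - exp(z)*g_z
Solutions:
 g(z) = C1*exp(-2*exp(-z)/3)


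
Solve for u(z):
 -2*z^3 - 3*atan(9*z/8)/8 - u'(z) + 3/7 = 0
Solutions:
 u(z) = C1 - z^4/2 - 3*z*atan(9*z/8)/8 + 3*z/7 + log(81*z^2 + 64)/6


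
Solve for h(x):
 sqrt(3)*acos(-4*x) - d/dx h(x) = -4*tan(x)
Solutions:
 h(x) = C1 + sqrt(3)*(x*acos(-4*x) + sqrt(1 - 16*x^2)/4) - 4*log(cos(x))


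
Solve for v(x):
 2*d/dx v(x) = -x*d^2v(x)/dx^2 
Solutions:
 v(x) = C1 + C2/x


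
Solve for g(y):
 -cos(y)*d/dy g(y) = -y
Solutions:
 g(y) = C1 + Integral(y/cos(y), y)


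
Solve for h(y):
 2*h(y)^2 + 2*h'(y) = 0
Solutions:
 h(y) = 1/(C1 + y)


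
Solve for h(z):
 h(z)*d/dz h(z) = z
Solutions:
 h(z) = -sqrt(C1 + z^2)
 h(z) = sqrt(C1 + z^2)


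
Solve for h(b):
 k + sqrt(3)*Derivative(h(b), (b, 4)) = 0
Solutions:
 h(b) = C1 + C2*b + C3*b^2 + C4*b^3 - sqrt(3)*b^4*k/72


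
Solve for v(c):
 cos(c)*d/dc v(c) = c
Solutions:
 v(c) = C1 + Integral(c/cos(c), c)


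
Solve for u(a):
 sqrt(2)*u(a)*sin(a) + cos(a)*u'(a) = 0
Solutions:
 u(a) = C1*cos(a)^(sqrt(2))


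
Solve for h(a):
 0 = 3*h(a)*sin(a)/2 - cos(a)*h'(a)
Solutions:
 h(a) = C1/cos(a)^(3/2)


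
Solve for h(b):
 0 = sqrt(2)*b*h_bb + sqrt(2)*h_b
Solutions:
 h(b) = C1 + C2*log(b)


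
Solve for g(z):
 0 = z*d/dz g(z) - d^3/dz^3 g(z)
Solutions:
 g(z) = C1 + Integral(C2*airyai(z) + C3*airybi(z), z)


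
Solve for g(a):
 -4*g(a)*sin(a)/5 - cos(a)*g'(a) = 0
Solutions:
 g(a) = C1*cos(a)^(4/5)


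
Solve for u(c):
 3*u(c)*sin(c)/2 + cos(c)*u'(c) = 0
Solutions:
 u(c) = C1*cos(c)^(3/2)


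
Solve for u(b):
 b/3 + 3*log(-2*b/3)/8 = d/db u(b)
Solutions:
 u(b) = C1 + b^2/6 + 3*b*log(-b)/8 + 3*b*(-log(3) - 1 + log(2))/8


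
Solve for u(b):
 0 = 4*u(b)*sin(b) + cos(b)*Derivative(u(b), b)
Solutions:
 u(b) = C1*cos(b)^4


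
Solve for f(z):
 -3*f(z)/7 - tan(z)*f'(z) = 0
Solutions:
 f(z) = C1/sin(z)^(3/7)


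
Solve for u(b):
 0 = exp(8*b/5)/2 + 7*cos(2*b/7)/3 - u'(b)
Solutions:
 u(b) = C1 + 5*exp(8*b/5)/16 + 49*sin(2*b/7)/6


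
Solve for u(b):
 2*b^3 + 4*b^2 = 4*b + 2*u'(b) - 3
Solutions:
 u(b) = C1 + b^4/4 + 2*b^3/3 - b^2 + 3*b/2


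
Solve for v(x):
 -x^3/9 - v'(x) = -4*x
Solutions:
 v(x) = C1 - x^4/36 + 2*x^2


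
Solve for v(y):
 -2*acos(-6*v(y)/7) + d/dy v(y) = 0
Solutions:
 Integral(1/acos(-6*_y/7), (_y, v(y))) = C1 + 2*y


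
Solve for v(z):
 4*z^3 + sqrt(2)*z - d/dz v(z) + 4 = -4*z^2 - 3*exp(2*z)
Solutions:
 v(z) = C1 + z^4 + 4*z^3/3 + sqrt(2)*z^2/2 + 4*z + 3*exp(2*z)/2


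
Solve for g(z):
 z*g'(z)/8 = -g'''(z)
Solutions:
 g(z) = C1 + Integral(C2*airyai(-z/2) + C3*airybi(-z/2), z)


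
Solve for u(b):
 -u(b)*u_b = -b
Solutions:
 u(b) = -sqrt(C1 + b^2)
 u(b) = sqrt(C1 + b^2)


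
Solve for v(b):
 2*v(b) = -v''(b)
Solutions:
 v(b) = C1*sin(sqrt(2)*b) + C2*cos(sqrt(2)*b)


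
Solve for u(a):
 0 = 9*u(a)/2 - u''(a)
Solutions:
 u(a) = C1*exp(-3*sqrt(2)*a/2) + C2*exp(3*sqrt(2)*a/2)


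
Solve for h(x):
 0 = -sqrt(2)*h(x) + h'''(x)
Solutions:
 h(x) = C3*exp(2^(1/6)*x) + (C1*sin(2^(1/6)*sqrt(3)*x/2) + C2*cos(2^(1/6)*sqrt(3)*x/2))*exp(-2^(1/6)*x/2)


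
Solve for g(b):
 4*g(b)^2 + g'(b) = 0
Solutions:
 g(b) = 1/(C1 + 4*b)


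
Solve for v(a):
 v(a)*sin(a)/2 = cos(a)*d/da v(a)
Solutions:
 v(a) = C1/sqrt(cos(a))


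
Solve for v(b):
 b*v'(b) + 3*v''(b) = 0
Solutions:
 v(b) = C1 + C2*erf(sqrt(6)*b/6)


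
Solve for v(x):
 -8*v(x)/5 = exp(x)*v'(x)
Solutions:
 v(x) = C1*exp(8*exp(-x)/5)


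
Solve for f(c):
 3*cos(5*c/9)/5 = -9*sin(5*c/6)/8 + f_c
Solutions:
 f(c) = C1 + 27*sin(5*c/9)/25 - 27*cos(5*c/6)/20


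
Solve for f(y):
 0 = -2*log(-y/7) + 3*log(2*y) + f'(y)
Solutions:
 f(y) = C1 - y*log(y) + y*(-log(392) + 1 + 2*I*pi)


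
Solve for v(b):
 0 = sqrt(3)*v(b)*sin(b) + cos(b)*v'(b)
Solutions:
 v(b) = C1*cos(b)^(sqrt(3))


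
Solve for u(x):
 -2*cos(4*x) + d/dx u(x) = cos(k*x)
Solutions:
 u(x) = C1 + sin(4*x)/2 + sin(k*x)/k


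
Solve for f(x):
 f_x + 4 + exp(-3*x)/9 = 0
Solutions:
 f(x) = C1 - 4*x + exp(-3*x)/27


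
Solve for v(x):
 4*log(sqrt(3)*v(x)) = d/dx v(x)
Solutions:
 -Integral(1/(2*log(_y) + log(3)), (_y, v(x)))/2 = C1 - x


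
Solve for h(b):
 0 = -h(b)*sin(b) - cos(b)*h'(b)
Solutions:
 h(b) = C1*cos(b)


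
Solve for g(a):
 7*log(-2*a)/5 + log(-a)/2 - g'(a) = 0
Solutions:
 g(a) = C1 + 19*a*log(-a)/10 + a*(-19 + 14*log(2))/10


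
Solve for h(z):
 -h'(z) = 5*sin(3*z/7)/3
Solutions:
 h(z) = C1 + 35*cos(3*z/7)/9


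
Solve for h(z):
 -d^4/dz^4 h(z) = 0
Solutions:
 h(z) = C1 + C2*z + C3*z^2 + C4*z^3


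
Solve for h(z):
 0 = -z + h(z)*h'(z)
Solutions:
 h(z) = -sqrt(C1 + z^2)
 h(z) = sqrt(C1 + z^2)


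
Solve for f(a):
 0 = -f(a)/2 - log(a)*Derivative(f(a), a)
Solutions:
 f(a) = C1*exp(-li(a)/2)


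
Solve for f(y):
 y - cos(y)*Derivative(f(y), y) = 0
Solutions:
 f(y) = C1 + Integral(y/cos(y), y)


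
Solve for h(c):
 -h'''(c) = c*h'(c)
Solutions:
 h(c) = C1 + Integral(C2*airyai(-c) + C3*airybi(-c), c)


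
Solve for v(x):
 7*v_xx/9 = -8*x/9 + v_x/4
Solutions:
 v(x) = C1 + C2*exp(9*x/28) + 16*x^2/9 + 896*x/81


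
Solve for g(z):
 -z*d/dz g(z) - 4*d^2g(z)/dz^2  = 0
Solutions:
 g(z) = C1 + C2*erf(sqrt(2)*z/4)


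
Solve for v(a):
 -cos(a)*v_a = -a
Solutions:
 v(a) = C1 + Integral(a/cos(a), a)


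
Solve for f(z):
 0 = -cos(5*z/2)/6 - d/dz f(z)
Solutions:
 f(z) = C1 - sin(5*z/2)/15


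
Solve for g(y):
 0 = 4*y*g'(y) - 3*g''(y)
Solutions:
 g(y) = C1 + C2*erfi(sqrt(6)*y/3)


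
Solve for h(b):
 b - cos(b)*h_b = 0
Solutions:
 h(b) = C1 + Integral(b/cos(b), b)


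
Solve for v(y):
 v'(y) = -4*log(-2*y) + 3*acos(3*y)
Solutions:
 v(y) = C1 - 4*y*log(-y) + 3*y*acos(3*y) - 4*y*log(2) + 4*y - sqrt(1 - 9*y^2)


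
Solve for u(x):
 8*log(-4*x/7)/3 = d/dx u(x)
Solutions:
 u(x) = C1 + 8*x*log(-x)/3 + 8*x*(-log(7) - 1 + 2*log(2))/3


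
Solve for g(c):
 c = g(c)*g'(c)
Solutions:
 g(c) = -sqrt(C1 + c^2)
 g(c) = sqrt(C1 + c^2)


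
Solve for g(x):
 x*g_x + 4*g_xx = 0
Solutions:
 g(x) = C1 + C2*erf(sqrt(2)*x/4)


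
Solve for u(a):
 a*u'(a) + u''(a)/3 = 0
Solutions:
 u(a) = C1 + C2*erf(sqrt(6)*a/2)


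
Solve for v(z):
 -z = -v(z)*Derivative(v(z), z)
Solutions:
 v(z) = -sqrt(C1 + z^2)
 v(z) = sqrt(C1 + z^2)


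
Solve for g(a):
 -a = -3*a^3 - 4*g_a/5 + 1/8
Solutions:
 g(a) = C1 - 15*a^4/16 + 5*a^2/8 + 5*a/32


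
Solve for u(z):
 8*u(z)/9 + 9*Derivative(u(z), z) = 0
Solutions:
 u(z) = C1*exp(-8*z/81)


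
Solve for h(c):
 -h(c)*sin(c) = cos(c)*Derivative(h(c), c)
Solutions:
 h(c) = C1*cos(c)


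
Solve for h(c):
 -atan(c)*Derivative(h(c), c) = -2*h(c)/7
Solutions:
 h(c) = C1*exp(2*Integral(1/atan(c), c)/7)


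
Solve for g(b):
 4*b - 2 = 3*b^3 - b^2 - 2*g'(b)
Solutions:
 g(b) = C1 + 3*b^4/8 - b^3/6 - b^2 + b


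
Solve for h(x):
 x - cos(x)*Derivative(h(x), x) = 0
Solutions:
 h(x) = C1 + Integral(x/cos(x), x)


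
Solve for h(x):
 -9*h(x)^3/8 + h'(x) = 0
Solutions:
 h(x) = -2*sqrt(-1/(C1 + 9*x))
 h(x) = 2*sqrt(-1/(C1 + 9*x))


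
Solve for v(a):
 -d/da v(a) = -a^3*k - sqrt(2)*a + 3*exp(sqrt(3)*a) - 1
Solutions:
 v(a) = C1 + a^4*k/4 + sqrt(2)*a^2/2 + a - sqrt(3)*exp(sqrt(3)*a)


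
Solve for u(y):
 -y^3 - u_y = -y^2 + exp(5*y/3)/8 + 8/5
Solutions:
 u(y) = C1 - y^4/4 + y^3/3 - 8*y/5 - 3*exp(5*y/3)/40


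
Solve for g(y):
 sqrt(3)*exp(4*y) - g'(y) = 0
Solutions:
 g(y) = C1 + sqrt(3)*exp(4*y)/4


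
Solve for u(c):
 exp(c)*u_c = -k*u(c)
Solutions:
 u(c) = C1*exp(k*exp(-c))


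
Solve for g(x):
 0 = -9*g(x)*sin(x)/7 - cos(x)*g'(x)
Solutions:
 g(x) = C1*cos(x)^(9/7)


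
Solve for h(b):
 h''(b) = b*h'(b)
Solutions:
 h(b) = C1 + C2*erfi(sqrt(2)*b/2)


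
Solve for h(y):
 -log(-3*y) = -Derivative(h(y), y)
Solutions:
 h(y) = C1 + y*log(-y) + y*(-1 + log(3))


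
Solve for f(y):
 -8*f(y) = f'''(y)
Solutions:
 f(y) = C3*exp(-2*y) + (C1*sin(sqrt(3)*y) + C2*cos(sqrt(3)*y))*exp(y)


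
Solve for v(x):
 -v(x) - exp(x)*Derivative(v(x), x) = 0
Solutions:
 v(x) = C1*exp(exp(-x))


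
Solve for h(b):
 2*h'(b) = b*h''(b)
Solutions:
 h(b) = C1 + C2*b^3


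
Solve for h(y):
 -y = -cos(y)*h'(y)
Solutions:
 h(y) = C1 + Integral(y/cos(y), y)


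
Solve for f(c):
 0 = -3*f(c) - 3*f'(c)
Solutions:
 f(c) = C1*exp(-c)


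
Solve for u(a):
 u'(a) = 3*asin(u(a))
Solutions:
 Integral(1/asin(_y), (_y, u(a))) = C1 + 3*a


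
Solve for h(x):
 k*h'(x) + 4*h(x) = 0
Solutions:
 h(x) = C1*exp(-4*x/k)


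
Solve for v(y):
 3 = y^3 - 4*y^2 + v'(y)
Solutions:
 v(y) = C1 - y^4/4 + 4*y^3/3 + 3*y


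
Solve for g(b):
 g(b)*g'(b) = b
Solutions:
 g(b) = -sqrt(C1 + b^2)
 g(b) = sqrt(C1 + b^2)


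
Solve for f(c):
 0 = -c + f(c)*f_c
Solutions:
 f(c) = -sqrt(C1 + c^2)
 f(c) = sqrt(C1 + c^2)


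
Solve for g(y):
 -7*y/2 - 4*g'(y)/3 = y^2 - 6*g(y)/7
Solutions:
 g(y) = C1*exp(9*y/14) + 7*y^2/6 + 833*y/108 + 5831/486


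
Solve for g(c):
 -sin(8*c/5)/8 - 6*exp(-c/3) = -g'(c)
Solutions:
 g(c) = C1 - 5*cos(8*c/5)/64 - 18*exp(-c/3)


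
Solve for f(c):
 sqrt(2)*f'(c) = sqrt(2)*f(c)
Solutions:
 f(c) = C1*exp(c)


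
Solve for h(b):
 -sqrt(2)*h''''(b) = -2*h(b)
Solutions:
 h(b) = C1*exp(-2^(1/8)*b) + C2*exp(2^(1/8)*b) + C3*sin(2^(1/8)*b) + C4*cos(2^(1/8)*b)


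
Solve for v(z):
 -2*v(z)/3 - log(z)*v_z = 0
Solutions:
 v(z) = C1*exp(-2*li(z)/3)


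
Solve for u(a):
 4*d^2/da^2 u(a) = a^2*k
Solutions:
 u(a) = C1 + C2*a + a^4*k/48


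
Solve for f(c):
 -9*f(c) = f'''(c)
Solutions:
 f(c) = C3*exp(-3^(2/3)*c) + (C1*sin(3*3^(1/6)*c/2) + C2*cos(3*3^(1/6)*c/2))*exp(3^(2/3)*c/2)


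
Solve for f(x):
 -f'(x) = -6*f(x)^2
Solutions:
 f(x) = -1/(C1 + 6*x)


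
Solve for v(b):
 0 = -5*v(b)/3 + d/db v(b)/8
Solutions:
 v(b) = C1*exp(40*b/3)


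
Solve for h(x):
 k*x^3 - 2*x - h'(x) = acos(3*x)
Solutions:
 h(x) = C1 + k*x^4/4 - x^2 - x*acos(3*x) + sqrt(1 - 9*x^2)/3
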